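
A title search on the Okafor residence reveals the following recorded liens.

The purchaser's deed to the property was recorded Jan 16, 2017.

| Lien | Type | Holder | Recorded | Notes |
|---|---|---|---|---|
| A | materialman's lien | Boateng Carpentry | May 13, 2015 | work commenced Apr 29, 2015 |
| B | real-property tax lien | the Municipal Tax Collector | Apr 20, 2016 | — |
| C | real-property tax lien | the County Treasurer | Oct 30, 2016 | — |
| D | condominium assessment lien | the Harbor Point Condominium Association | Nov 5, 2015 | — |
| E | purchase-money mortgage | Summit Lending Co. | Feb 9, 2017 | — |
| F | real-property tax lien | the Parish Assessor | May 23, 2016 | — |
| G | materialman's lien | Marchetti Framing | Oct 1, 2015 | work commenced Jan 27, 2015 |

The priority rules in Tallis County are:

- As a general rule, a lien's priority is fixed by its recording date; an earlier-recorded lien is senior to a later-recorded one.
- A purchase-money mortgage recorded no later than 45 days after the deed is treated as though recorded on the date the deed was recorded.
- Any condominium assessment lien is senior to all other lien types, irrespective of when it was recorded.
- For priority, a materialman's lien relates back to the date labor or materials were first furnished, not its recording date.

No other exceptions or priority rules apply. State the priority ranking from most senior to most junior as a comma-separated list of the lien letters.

D, G, A, B, F, C, E

Effective dates after the stated exceptions: A's effective date is Apr 29, 2015, when work began; E was recorded within the 45-day window, so its effective date is the deed date Jan 16, 2017; G's effective date is Jan 27, 2015, when work began.
D, as a condominium assessment lien, has superpriority and ranks first.
The other liens, earliest effective date first: G (Jan 27, 2015), A (Apr 29, 2015), B (Apr 20, 2016), F (May 23, 2016), C (Oct 30, 2016), E (Jan 16, 2017).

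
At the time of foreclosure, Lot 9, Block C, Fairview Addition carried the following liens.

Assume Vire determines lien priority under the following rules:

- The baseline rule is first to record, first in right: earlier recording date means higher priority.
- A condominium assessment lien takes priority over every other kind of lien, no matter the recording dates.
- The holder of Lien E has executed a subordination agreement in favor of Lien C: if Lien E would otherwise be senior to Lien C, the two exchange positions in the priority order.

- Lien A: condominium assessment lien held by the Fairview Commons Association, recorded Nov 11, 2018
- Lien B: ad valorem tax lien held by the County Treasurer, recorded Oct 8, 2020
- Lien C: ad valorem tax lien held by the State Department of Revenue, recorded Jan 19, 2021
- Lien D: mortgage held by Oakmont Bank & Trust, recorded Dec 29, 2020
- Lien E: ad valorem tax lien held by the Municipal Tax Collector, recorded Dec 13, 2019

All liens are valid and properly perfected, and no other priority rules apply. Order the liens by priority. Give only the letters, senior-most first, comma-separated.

A is a condominium assessment lien and takes priority over every other lien.
Remaining liens by effective date: E (Dec 13, 2019), B (Oct 8, 2020), D (Dec 29, 2020), C (Jan 19, 2021).
E is senior to C before the subordination, so the two trade places.

A, C, B, D, E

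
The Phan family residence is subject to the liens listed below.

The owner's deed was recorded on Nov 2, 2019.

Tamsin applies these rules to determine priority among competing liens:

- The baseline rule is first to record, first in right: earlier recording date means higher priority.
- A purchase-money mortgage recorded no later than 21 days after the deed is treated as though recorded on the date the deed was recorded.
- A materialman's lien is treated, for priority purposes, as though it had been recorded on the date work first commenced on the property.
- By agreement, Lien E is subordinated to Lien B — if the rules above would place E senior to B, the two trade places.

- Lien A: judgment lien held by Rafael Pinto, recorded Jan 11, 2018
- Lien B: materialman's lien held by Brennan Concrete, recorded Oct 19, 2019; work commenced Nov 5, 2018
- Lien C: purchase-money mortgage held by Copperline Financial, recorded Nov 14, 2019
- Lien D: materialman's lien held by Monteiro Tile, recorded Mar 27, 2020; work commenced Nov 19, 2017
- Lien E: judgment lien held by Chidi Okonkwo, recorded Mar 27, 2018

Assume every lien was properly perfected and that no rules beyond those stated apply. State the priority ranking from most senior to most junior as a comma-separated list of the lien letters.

D, A, B, E, C

Adjusting effective dates: B's effective date is Nov 5, 2018, when work began; C's effective date is the deed date, Nov 2, 2019; D relates back to Nov 19, 2017 (work commenced).
Ordering by effective date: D (Nov 19, 2017), A (Jan 11, 2018), E (Mar 27, 2018), B (Nov 5, 2018), C (Nov 2, 2019).
The subordination applies — E was senior to B — so E and B swap.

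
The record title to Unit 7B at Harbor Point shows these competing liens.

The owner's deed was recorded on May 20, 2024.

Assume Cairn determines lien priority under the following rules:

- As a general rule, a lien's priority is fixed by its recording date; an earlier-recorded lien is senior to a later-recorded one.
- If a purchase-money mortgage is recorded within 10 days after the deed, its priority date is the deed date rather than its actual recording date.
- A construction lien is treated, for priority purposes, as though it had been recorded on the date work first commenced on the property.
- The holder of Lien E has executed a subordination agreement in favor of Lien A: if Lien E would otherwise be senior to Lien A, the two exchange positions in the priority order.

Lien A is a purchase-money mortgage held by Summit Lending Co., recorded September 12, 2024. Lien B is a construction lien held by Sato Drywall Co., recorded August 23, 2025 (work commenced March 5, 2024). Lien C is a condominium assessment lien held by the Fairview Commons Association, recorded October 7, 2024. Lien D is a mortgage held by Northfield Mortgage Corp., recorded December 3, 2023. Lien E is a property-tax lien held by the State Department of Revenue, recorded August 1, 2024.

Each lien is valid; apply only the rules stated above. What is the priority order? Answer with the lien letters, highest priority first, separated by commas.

Effective dates after the stated exceptions: A missed the 10-day window (115 days after the deed), so its recording date stands; B's effective date is March 5, 2024, when work began.
By effective date, earliest first: D (December 3, 2023), B (March 5, 2024), E (August 1, 2024), A (September 12, 2024), C (October 7, 2024).
Because E would otherwise rank above A, the subordination swaps them.

D, B, A, E, C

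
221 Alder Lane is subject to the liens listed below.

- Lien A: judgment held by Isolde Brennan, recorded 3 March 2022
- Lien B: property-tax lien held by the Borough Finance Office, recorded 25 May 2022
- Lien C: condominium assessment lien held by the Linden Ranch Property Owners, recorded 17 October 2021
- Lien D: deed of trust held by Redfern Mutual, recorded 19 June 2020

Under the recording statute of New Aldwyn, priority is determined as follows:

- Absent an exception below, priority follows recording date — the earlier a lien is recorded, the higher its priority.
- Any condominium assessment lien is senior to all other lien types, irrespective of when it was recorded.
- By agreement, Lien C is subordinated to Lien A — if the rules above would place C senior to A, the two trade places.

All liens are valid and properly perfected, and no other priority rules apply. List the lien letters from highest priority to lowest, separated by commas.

A, D, C, B

As a condominium assessment lien, C is senior to every other lien.
Among the remaining liens, by effective date: D (19 June 2020), A (3 March 2022), B (25 May 2022).
C would otherwise be senior to A, so under the subordination agreement C and A exchange positions.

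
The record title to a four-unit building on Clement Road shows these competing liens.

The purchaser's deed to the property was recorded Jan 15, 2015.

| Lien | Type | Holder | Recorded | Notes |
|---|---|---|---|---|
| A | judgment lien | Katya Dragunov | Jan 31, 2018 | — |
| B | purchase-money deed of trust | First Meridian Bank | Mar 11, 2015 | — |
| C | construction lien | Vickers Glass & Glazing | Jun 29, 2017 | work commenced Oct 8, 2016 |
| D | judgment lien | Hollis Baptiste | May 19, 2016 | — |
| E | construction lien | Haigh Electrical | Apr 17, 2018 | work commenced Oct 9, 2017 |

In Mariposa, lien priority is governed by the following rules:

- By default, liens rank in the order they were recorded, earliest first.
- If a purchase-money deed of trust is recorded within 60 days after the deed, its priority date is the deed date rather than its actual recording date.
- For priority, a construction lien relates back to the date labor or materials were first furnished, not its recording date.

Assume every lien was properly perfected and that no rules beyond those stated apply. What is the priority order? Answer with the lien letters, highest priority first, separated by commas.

B, D, C, E, A

Adjusting effective dates: B relates back to the deed date Jan 15, 2015; C's effective date is Oct 8, 2016, when work began; E is treated as recorded Oct 9, 2017, the work-commencement date.
By effective date: B (Jan 15, 2015), D (May 19, 2016), C (Oct 8, 2016), E (Oct 9, 2017), A (Jan 31, 2018).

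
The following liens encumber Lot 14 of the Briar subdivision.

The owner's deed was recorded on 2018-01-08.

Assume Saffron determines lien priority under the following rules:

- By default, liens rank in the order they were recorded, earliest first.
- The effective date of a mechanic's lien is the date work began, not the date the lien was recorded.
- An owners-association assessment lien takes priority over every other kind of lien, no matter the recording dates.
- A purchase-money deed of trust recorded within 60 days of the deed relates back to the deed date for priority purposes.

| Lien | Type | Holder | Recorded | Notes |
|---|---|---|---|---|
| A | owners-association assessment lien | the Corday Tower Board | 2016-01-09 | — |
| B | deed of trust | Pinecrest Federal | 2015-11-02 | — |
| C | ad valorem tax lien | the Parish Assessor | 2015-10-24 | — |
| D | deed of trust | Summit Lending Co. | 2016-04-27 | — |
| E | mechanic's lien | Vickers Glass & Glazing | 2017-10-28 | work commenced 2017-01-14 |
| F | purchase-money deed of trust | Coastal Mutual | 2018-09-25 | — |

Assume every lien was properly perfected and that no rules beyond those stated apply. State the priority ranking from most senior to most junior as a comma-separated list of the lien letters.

A, C, B, D, E, F

Adjusting effective dates: E is treated as recorded 2017-01-14, the work-commencement date; F missed the 60-day window (260 days after the deed), so its recording date stands.
As an owners-association assessment lien, A is senior to every other lien.
Remaining liens by effective date: C (2015-10-24), B (2015-11-02), D (2016-04-27), E (2017-01-14), F (2018-09-25).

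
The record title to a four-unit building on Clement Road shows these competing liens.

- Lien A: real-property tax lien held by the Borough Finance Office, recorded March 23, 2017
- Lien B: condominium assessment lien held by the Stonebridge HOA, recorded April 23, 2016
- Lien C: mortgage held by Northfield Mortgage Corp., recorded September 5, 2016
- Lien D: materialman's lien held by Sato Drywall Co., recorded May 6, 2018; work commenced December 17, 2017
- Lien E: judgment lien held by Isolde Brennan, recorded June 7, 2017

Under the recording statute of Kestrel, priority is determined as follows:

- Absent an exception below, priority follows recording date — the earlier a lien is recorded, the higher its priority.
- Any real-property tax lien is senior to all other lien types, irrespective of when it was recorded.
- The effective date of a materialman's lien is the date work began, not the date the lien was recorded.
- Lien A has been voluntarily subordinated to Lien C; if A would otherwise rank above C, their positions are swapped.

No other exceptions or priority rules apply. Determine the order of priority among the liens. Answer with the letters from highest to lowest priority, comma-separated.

C, B, A, E, D

Effective dates: D's effective date is December 17, 2017, when work began.
A, as a real-property tax lien, has superpriority and ranks first.
The other liens, earliest effective date first: B (April 23, 2016), C (September 5, 2016), E (June 7, 2017), D (December 17, 2017).
A would otherwise be senior to C, so under the subordination agreement A and C exchange positions.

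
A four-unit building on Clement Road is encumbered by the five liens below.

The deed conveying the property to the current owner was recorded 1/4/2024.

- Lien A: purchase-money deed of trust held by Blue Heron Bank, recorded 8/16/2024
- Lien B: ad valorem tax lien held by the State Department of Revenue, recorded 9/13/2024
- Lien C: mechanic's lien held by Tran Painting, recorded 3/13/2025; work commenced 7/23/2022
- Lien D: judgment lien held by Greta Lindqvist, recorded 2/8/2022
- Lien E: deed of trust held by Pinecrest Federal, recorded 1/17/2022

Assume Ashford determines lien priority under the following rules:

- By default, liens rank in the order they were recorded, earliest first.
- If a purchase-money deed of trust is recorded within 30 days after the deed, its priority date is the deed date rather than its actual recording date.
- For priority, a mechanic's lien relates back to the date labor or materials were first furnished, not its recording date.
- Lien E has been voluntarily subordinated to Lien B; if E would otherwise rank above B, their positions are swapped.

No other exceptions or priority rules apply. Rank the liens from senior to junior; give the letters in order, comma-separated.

Effective dates after the stated exceptions: A was recorded 225 days after the deed — beyond 30 days — so no relation-back applies; C's effective date is 7/23/2022, when work began.
By effective date, earliest first: E (1/17/2022), D (2/8/2022), C (7/23/2022), A (8/16/2024), B (9/13/2024).
Because E would otherwise rank above B, the subordination swaps them.

B, D, C, A, E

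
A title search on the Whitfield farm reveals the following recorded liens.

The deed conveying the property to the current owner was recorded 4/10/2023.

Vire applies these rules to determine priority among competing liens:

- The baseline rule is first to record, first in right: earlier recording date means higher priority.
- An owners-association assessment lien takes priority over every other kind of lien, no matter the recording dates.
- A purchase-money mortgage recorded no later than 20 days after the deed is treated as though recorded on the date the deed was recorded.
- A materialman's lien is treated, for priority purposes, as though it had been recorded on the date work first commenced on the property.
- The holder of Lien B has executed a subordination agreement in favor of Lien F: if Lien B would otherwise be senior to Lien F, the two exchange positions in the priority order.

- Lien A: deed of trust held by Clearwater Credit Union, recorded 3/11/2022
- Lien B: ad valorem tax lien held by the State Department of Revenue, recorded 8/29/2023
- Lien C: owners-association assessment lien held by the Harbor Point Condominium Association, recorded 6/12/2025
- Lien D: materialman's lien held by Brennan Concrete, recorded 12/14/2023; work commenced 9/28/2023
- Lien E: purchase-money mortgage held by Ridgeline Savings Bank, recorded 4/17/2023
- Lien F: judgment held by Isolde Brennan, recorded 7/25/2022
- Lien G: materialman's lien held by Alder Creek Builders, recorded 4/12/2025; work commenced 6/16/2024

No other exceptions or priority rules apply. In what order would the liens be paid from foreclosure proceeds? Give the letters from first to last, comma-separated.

Effective dates: D's effective date is 9/28/2023, when work began; E was recorded within the 20-day window, so its effective date is the deed date 4/10/2023; G's effective date is 6/16/2024, when work began.
C is an owners-association assessment lien, so it outranks all other liens regardless of date.
Remaining liens by effective date: A (3/11/2022), F (7/25/2022), E (4/10/2023), B (8/29/2023), D (9/28/2023), G (6/16/2024).
B already ranks below F; the subordination has no effect.

C, A, F, E, B, D, G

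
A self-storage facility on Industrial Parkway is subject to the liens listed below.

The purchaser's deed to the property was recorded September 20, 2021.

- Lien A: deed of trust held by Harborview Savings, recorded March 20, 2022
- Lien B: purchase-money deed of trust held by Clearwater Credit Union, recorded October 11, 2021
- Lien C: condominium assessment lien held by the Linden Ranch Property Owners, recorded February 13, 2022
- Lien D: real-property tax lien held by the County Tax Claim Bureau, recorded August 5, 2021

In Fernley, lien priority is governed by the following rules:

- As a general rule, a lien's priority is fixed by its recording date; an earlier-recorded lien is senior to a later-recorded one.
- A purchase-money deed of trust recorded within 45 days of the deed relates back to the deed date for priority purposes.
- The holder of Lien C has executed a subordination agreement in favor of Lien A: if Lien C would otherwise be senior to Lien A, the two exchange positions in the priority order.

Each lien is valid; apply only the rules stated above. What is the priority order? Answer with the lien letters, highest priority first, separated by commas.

D, B, A, C

Effective dates after the stated exceptions: B's effective date is the deed date, September 20, 2021.
Ordering by effective date: D (August 5, 2021), B (September 20, 2021), C (February 13, 2022), A (March 20, 2022).
The subordination applies — C was senior to A — so C and A swap.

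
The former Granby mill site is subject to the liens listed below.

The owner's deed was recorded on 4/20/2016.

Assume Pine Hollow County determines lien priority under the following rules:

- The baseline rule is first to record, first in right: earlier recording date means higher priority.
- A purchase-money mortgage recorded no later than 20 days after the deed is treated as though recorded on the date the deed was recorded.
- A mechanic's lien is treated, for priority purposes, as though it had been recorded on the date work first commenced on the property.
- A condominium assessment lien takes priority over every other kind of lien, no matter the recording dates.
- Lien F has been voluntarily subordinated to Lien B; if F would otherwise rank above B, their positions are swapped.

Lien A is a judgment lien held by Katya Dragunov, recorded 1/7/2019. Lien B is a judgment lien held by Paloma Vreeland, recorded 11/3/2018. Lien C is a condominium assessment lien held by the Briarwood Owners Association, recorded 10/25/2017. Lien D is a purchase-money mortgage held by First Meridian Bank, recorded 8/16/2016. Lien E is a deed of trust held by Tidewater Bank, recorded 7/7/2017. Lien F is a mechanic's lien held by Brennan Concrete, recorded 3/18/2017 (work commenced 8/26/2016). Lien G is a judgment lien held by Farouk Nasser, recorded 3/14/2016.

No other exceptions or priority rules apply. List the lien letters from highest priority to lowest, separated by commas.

Effective dates after the stated exceptions: D was recorded 118 days after the deed — beyond 20 days — so no relation-back applies; F relates back to 8/26/2016 (work commenced).
C is a condominium assessment lien, so it outranks all other liens regardless of date.
The other liens, earliest effective date first: G (3/14/2016), D (8/16/2016), F (8/26/2016), E (7/7/2017), B (11/3/2018), A (1/7/2019).
F is senior to B before the subordination, so the two trade places.

C, G, D, B, E, F, A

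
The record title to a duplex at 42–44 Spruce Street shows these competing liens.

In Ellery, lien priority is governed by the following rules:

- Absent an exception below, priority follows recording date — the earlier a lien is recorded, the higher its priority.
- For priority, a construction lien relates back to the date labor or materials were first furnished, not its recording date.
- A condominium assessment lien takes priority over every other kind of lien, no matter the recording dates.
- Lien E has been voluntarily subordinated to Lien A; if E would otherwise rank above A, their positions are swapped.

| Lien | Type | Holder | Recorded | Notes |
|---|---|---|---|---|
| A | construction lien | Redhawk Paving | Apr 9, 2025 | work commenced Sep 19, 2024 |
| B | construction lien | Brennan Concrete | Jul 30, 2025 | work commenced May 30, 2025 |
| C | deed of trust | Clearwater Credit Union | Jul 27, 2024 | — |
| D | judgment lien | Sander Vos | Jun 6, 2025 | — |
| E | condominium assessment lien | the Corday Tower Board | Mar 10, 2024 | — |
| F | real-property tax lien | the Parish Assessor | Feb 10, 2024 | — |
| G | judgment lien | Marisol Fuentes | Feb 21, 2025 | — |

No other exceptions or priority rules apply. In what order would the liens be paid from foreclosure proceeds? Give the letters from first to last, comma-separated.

First, effective dates: A is treated as recorded Sep 19, 2024, the work-commencement date; B is treated as recorded May 30, 2025, the work-commencement date.
E is a condominium assessment lien, so it outranks all other liens regardless of date.
Ordering the rest by effective date: F (Feb 10, 2024), C (Jul 27, 2024), A (Sep 19, 2024), G (Feb 21, 2025), B (May 30, 2025), D (Jun 6, 2025).
E would otherwise be senior to A, so under the subordination agreement E and A exchange positions.

A, F, C, E, G, B, D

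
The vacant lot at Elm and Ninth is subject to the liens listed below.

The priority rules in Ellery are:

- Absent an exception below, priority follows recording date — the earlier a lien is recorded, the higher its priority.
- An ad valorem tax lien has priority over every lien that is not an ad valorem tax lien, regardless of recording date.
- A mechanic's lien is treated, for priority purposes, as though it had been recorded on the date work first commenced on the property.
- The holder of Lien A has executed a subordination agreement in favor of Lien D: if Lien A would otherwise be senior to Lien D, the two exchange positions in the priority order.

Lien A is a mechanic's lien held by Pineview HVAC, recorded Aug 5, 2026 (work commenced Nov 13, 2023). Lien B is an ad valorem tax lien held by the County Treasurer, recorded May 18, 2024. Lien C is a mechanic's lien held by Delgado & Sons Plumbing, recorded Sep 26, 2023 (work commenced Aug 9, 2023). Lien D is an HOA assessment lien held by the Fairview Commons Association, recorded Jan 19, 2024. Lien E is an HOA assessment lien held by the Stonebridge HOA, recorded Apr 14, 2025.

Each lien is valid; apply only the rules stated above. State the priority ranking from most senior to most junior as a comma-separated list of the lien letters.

First, effective dates: A's effective date is Nov 13, 2023, when work began; C is treated as recorded Aug 9, 2023, the work-commencement date.
B is an ad valorem tax lien, so it outranks all other liens regardless of date.
Remaining liens by effective date: C (Aug 9, 2023), A (Nov 13, 2023), D (Jan 19, 2024), E (Apr 14, 2025).
Because A would otherwise rank above D, the subordination swaps them.

B, C, D, A, E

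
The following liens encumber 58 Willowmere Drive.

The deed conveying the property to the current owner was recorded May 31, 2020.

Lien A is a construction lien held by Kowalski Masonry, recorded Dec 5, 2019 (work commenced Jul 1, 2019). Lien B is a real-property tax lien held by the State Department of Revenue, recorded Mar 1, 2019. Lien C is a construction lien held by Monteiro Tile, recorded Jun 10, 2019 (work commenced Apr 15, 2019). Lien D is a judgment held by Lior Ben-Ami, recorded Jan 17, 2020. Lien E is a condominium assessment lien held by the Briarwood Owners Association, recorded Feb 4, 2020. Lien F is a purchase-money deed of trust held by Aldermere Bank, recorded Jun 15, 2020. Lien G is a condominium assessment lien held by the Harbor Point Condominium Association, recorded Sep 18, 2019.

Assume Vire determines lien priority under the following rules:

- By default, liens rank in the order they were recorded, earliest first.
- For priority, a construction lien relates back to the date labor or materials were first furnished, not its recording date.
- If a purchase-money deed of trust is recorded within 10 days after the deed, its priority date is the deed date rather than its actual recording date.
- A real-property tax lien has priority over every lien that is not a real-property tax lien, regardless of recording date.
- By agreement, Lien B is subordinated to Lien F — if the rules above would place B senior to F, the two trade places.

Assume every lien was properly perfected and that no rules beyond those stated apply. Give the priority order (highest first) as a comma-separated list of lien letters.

Effective dates: A's effective date is Jul 1, 2019, when work began; C relates back to Apr 15, 2019 (work commenced); F was recorded 15 days after the deed, outside the 10-day window, so it keeps its recording date.
B is a real-property tax lien, so it outranks all other liens regardless of date.
Remaining liens by effective date: C (Apr 15, 2019), A (Jul 1, 2019), G (Sep 18, 2019), D (Jan 17, 2020), E (Feb 4, 2020), F (Jun 15, 2020).
Because B would otherwise rank above F, the subordination swaps them.

F, C, A, G, D, E, B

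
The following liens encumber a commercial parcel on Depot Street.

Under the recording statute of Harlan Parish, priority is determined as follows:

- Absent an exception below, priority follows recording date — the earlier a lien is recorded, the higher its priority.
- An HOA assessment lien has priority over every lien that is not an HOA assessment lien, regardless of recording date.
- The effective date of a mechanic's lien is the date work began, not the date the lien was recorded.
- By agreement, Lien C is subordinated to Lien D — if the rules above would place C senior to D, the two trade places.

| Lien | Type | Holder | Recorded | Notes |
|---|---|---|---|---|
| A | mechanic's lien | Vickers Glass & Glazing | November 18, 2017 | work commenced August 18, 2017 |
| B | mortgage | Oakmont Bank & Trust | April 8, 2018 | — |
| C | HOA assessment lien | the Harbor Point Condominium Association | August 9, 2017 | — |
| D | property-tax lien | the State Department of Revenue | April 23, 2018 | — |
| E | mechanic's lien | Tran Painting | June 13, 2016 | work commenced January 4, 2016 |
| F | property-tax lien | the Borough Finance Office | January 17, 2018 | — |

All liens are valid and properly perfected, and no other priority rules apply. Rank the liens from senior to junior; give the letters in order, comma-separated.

First, effective dates: A relates back to August 18, 2017 (work commenced); E's effective date is January 4, 2016, when work began.
C is an HOA assessment lien, so it outranks all other liens regardless of date.
Among the remaining liens, by effective date: E (January 4, 2016), A (August 18, 2017), F (January 17, 2018), B (April 8, 2018), D (April 23, 2018).
The subordination applies — C was senior to D — so C and D swap.

D, E, A, F, B, C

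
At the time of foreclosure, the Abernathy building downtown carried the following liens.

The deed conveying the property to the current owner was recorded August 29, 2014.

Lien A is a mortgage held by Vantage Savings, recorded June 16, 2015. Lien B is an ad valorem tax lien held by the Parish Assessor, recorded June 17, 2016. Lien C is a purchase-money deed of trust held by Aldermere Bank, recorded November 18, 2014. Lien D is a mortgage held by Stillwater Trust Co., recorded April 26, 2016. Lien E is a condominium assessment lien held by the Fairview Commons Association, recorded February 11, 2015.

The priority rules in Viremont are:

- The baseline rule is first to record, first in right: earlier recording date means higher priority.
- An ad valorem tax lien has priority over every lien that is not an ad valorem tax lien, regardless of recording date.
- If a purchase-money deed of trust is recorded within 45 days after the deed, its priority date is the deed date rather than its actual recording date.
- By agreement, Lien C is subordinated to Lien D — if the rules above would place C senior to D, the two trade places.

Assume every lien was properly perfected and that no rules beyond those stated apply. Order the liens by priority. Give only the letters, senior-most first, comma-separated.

B, D, E, A, C

Adjusting effective dates: C was recorded 81 days after the deed — beyond 45 days — so no relation-back applies.
B is an ad valorem tax lien and takes priority over every other lien.
Among the remaining liens, by effective date: C (November 18, 2014), E (February 11, 2015), A (June 16, 2015), D (April 26, 2016).
C would otherwise be senior to D, so under the subordination agreement C and D exchange positions.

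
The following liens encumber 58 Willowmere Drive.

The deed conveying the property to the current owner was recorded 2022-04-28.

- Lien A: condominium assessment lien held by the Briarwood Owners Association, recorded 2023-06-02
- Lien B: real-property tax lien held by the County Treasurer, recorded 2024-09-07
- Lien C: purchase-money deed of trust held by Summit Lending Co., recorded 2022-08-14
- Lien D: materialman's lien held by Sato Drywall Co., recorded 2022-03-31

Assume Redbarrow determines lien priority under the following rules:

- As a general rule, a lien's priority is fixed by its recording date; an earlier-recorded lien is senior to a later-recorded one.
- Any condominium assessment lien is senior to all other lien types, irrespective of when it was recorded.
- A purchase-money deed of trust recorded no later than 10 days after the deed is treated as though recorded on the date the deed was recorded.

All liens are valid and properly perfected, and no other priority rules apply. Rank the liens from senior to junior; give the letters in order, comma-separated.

A, D, C, B

Effective dates: C was recorded 108 days after the deed, outside the 10-day window, so it keeps its recording date.
As a condominium assessment lien, A is senior to every other lien.
The other liens, earliest effective date first: D (2022-03-31), C (2022-08-14), B (2024-09-07).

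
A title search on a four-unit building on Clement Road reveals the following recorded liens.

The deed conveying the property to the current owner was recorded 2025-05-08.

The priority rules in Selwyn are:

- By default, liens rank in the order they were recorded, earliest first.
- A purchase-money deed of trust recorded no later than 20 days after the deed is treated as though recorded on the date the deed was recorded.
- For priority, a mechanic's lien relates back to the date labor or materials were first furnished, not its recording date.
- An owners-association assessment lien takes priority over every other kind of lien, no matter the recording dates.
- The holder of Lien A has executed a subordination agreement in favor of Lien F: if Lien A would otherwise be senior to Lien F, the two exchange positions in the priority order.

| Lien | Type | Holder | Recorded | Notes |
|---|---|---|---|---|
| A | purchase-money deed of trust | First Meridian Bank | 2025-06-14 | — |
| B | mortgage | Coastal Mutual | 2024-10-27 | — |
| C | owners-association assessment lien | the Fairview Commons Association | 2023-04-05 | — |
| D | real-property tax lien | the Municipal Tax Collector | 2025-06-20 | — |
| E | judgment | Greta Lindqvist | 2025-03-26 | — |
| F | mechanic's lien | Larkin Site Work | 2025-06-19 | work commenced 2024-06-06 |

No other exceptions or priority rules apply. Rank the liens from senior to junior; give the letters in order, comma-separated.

C, F, B, E, A, D

Effective dates after the stated exceptions: A missed the 20-day window (37 days after the deed), so its recording date stands; F relates back to 2024-06-06 (work commenced).
C is an owners-association assessment lien, so it outranks all other liens regardless of date.
Remaining liens by effective date: F (2024-06-06), B (2024-10-27), E (2025-03-26), A (2025-06-14), D (2025-06-20).
A is already junior to F, so the subordination agreement changes nothing.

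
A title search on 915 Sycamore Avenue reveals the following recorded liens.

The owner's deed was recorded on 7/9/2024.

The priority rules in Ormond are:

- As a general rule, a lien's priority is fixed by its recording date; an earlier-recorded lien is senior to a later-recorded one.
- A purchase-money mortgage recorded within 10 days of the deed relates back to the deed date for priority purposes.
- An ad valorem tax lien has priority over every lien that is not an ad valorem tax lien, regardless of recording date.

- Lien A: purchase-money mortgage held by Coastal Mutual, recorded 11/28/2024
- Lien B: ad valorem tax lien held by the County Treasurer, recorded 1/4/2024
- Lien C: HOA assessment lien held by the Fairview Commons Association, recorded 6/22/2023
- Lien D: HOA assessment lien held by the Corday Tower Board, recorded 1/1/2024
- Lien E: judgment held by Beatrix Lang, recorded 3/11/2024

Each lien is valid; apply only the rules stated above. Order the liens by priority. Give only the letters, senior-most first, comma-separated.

Adjusting effective dates: A was recorded 142 days after the deed, outside the 10-day window, so it keeps its recording date.
B is an ad valorem tax lien and takes priority over every other lien.
Ordering the rest by effective date: C (6/22/2023), D (1/1/2024), E (3/11/2024), A (11/28/2024).

B, C, D, E, A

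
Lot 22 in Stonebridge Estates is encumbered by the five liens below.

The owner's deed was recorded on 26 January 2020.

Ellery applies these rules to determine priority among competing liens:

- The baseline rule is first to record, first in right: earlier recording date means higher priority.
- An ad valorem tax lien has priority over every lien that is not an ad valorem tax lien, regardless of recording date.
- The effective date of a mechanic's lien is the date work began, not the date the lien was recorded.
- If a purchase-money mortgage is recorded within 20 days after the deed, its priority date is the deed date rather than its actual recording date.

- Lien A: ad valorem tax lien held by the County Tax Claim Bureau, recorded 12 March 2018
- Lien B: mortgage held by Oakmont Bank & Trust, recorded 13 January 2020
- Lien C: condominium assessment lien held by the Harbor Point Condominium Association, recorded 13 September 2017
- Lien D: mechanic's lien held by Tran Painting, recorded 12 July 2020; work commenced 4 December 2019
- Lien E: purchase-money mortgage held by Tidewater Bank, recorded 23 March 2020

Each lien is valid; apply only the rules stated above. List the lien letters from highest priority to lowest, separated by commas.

A, C, D, B, E

Adjusting effective dates: D's effective date is 4 December 2019, when work began; E missed the 20-day window (57 days after the deed), so its recording date stands.
A, as an ad valorem tax lien, has superpriority and ranks first.
Remaining liens by effective date: C (13 September 2017), D (4 December 2019), B (13 January 2020), E (23 March 2020).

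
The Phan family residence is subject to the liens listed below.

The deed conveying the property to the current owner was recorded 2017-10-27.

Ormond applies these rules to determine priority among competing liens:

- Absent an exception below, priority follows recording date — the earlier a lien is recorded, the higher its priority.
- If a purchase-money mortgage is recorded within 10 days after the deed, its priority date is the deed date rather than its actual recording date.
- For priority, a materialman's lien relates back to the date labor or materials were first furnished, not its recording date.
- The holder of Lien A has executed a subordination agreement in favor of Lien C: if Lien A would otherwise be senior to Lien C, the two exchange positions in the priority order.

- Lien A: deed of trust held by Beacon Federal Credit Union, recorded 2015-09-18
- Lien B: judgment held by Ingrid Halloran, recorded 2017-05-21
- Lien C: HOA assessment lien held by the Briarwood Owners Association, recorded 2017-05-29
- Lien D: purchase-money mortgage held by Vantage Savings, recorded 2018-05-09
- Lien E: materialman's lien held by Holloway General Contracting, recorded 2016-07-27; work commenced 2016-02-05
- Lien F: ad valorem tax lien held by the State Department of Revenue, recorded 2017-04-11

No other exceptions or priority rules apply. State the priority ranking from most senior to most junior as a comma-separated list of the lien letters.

C, E, F, B, A, D

Adjusting effective dates: D missed the 10-day window (194 days after the deed), so its recording date stands; E is treated as recorded 2016-02-05, the work-commencement date.
By effective date, earliest first: A (2015-09-18), E (2016-02-05), F (2017-04-11), B (2017-05-21), C (2017-05-29), D (2018-05-09).
Because A would otherwise rank above C, the subordination swaps them.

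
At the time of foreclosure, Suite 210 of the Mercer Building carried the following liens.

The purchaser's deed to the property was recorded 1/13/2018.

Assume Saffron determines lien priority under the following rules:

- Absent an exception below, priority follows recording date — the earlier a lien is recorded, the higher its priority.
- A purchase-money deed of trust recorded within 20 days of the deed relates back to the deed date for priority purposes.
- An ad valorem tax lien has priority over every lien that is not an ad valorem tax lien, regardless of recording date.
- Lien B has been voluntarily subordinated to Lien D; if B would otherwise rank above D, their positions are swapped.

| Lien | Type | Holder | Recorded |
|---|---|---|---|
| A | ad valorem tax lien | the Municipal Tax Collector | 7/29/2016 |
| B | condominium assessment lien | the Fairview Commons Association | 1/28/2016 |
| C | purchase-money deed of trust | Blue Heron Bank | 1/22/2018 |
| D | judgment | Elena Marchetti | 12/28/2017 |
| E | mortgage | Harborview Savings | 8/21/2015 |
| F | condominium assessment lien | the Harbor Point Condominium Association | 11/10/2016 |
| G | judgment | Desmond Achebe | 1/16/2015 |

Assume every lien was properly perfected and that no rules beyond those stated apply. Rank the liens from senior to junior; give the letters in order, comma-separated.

Effective dates after the stated exceptions: C was recorded within the 20-day window, so its effective date is the deed date 1/13/2018.
As an ad valorem tax lien, A is senior to every other lien.
Among the remaining liens, by effective date: G (1/16/2015), E (8/21/2015), B (1/28/2016), F (11/10/2016), D (12/28/2017), C (1/13/2018).
B is senior to D before the subordination, so the two trade places.

A, G, E, D, F, B, C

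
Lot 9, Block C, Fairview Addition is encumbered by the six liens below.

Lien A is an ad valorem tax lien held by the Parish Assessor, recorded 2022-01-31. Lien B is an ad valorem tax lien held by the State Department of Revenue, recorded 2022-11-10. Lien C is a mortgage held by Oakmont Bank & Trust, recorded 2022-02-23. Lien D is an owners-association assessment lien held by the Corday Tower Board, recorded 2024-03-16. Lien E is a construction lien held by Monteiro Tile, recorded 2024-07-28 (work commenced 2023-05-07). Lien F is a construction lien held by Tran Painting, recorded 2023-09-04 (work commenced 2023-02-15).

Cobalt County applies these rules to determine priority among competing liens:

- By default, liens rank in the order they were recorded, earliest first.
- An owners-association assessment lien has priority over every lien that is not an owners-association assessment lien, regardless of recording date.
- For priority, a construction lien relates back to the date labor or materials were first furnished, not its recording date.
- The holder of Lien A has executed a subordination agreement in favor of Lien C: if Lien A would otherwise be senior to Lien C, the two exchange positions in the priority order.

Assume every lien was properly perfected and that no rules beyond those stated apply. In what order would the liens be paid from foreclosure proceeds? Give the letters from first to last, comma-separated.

Effective dates after the stated exceptions: E is treated as recorded 2023-05-07, the work-commencement date; F relates back to 2023-02-15 (work commenced).
D, as an owners-association assessment lien, has superpriority and ranks first.
Among the remaining liens, by effective date: A (2022-01-31), C (2022-02-23), B (2022-11-10), F (2023-02-15), E (2023-05-07).
Because A would otherwise rank above C, the subordination swaps them.

D, C, A, B, F, E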